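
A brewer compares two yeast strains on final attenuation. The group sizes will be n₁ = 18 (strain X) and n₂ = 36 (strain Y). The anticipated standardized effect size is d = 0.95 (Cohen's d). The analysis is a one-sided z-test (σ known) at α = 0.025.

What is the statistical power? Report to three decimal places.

Noncentrality parameter: δ = d / √(1/n₁ + 1/n₂) = 0.95 / √(1/18 + 1/36) = 3.2909
Critical value for a one-sided test at α = 0.025: z_α = 1.960.
Power = Φ(δ − 1.960) = Φ(1.331) = 0.9084.

Power ≈ 0.908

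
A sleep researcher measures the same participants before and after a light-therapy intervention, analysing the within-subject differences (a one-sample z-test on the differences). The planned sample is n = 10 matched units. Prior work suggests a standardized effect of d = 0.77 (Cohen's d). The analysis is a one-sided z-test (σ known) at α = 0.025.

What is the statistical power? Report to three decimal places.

Power ≈ 0.683

Noncentrality parameter: δ = d·√n = 0.77 × √10 = 2.4350
Critical value for a one-sided test at α = 0.025: z_α = 1.960.
Power = P(Z > 1.960 − δ) = Φ(0.475) = 0.6826.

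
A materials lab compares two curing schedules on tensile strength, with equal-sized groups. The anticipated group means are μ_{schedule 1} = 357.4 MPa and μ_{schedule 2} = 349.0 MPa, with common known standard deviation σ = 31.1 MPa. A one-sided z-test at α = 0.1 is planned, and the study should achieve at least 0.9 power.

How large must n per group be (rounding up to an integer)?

n = 181 per group

Standardized effect: d = |μ_{schedule 1} − μ_{schedule 2}| / σ = |357.4 − 349.0| / 31.1 = 0.2701
Set Φ(δ − 1.282) = 0.9; then δ − 1.282 = Φ⁻¹(0.9) = 1.282, giving δ = 2.563.
δ = d·√(n/2) ⇒ n = 2(δ/d)² = 2 × (2.563 / 0.2701)² = 180.10.
Round up to the next whole unit.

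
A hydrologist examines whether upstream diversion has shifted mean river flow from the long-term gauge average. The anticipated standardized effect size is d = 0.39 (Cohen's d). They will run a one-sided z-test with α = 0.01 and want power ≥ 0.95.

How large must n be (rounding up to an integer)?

Set Φ(δ − 2.326) = 0.95; then δ − 2.326 = Φ⁻¹(0.95) = 1.645, giving δ = 3.971.
δ = d·√n ⇒ n = (δ/d)² = (3.971 / 0.39)² = 103.68.
Rounding up, n = 104.

n = 104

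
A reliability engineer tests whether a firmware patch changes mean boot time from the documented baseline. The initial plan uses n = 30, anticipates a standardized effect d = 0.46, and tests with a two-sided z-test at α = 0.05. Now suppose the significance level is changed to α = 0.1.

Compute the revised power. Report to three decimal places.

Power ≈ 0.809

δ = d·√n = 0.46 × √30 = 2.5195 (unchanged). New critical value: z_{0.05} = 1.645.
Revised power = Φ(δ − 1.645) + Φ(−δ − 1.645) = Φ(0.875) + Φ(-4.164) = 0.8091 + 0.0000 = 0.8091.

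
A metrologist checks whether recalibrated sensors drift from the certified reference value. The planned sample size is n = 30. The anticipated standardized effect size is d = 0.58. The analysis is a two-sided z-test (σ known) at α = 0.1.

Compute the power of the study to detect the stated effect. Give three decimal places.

Noncentrality parameter: δ = d·√n = 0.58 × √30 = 3.1768
Critical value for a two-sided test at α = 0.1: z_{α/2} = 1.645.
Power = Φ(δ − 1.645) + Φ(−δ − 1.645) = Φ(1.532) + Φ(-4.822) = 0.9372 + 0.0000 = 0.9372.

Power ≈ 0.937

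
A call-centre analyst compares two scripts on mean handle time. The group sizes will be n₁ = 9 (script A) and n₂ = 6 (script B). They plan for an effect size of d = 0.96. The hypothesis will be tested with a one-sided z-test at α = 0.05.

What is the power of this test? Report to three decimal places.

Power ≈ 0.570

Noncentrality parameter: δ = d / √(1/n₁ + 1/n₂) = 0.96 / √(1/9 + 1/6) = 1.8215
One-sided α = 0.05 → critical value z_{0.05} = 1.645.
Power = Φ(δ − 1.645) = Φ(0.177) = 0.5701.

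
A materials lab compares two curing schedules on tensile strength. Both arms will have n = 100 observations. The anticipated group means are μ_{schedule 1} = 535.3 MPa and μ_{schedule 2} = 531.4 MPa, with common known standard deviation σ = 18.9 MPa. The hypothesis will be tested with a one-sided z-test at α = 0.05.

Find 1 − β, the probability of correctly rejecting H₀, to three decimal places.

Power ≈ 0.426

Standardized effect: d = |μ_{schedule 1} − μ_{schedule 2}| / σ = |535.3 − 531.4| / 18.9 = 0.2063
Noncentrality parameter: δ = d·√(n/2) = 0.2063 × √(100/2) = 1.4591
Critical value for a one-sided test at α = 0.05: z_α = 1.645.
Power = P(Z > 1.645 − δ) = Φ(-0.186) = 0.4263.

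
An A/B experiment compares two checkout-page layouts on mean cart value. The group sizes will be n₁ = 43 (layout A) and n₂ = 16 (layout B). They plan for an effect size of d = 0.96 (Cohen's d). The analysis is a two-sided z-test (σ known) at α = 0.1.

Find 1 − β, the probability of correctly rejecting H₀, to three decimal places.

Noncentrality parameter: δ = d / √(1/n₁ + 1/n₂) = 0.96 / √(1/43 + 1/16) = 3.2782
Critical value for a two-sided test at α = 0.1: z_{α/2} = 1.645.
Power = Φ(δ − 1.645) + Φ(−δ − 1.645) = Φ(1.633) + Φ(-4.923) = 0.9488 + 0.0000 = 0.9488.

Power ≈ 0.949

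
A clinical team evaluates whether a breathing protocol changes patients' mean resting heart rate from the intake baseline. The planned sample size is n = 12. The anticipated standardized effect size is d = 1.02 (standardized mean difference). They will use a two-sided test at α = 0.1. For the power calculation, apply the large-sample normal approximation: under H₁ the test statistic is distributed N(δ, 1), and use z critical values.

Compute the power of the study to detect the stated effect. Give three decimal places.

Noncentrality parameter: δ = d·√n = 1.02 × √12 = 3.5334
Two-sided α = 0.1 → critical value z_{0.05} = 1.645.
Power = Φ(δ − 1.645) + Φ(−δ − 1.645) = Φ(1.889) + Φ(-5.178) = 0.9705 + 0.0000 = 0.9705.

Power ≈ 0.971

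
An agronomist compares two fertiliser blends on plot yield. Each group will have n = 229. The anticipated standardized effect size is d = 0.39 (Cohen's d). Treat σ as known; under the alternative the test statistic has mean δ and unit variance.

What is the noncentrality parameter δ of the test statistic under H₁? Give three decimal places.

The noncentrality parameter scales effect size by the design's sample-size factor: δ = d·√(n/2) = 0.39 × √(229/2) = 4.1732

δ ≈ 4.173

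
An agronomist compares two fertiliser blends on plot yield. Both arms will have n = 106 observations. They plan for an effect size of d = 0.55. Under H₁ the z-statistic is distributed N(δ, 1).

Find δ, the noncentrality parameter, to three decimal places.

δ ≈ 4.004

The noncentrality parameter scales effect size by the design's sample-size factor: δ = d·√(n/2) = 0.55 × √(106/2) = 4.0041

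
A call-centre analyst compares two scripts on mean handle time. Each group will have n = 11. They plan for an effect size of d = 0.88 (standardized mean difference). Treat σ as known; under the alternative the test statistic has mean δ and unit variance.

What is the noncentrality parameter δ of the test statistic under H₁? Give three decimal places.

The noncentrality parameter scales effect size by the design's sample-size factor: δ = d·√(n/2) = 0.88 × √(11/2) = 2.0638

δ ≈ 2.064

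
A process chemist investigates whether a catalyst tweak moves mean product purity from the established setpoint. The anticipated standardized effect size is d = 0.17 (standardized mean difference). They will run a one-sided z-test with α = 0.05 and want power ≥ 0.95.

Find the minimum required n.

n = 375

For power 0.95 need Φ(δ − z_{0.05}) = 0.95, so δ = z_{0.05} + z_{0.05} = 1.645 + 1.645 = 3.290.
δ = d·√n ⇒ n = (δ/d)² = (3.290 / 0.17)² = 374.47.
Round up to the next whole unit.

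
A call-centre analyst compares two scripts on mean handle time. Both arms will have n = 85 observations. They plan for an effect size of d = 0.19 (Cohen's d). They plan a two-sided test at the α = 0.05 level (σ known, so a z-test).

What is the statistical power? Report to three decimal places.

Noncentrality parameter: λ = d·√(n/2) = 0.19 × √(85/2) = 1.2386
Critical value for a two-sided test at α = 0.05: z_{α/2} = 1.960.
Power = Φ(λ − 1.960) + Φ(−λ − 1.960) = Φ(-0.721) + Φ(-3.199) = 0.2354 + 0.0007 = 0.2360.

Power ≈ 0.236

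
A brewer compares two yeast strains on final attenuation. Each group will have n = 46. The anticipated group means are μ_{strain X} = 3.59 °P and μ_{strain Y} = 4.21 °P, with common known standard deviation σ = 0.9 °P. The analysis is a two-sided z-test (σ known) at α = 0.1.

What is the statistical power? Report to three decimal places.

Standardized effect: d = |μ_{strain X} − μ_{strain Y}| / σ = |3.59 − 4.21| / 0.9 = 0.6889
Noncentrality parameter: δ = d·√(n/2) = 0.6889 × √(46/2) = 3.3038
Two-sided α = 0.1 → critical value z_{0.05} = 1.645.
Power = Φ(δ − 1.645) + Φ(−δ − 1.645) = Φ(1.659) + Φ(-4.949) = 0.9514 + 0.0000 = 0.9514.

Power ≈ 0.951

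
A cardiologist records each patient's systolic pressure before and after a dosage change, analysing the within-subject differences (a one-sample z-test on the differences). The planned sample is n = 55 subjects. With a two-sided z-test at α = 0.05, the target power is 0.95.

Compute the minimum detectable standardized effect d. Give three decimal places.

d ≈ 0.486

Need Φ(δ − 1.960) = 0.95, so δ = 1.960 + 1.645 = 3.605.
(The second rejection-region term Φ(−δ − z_{α/2}) is negligible and dropped.)
δ = d·√n ⇒ d = δ/√n = 3.605/√55 = 0.4861.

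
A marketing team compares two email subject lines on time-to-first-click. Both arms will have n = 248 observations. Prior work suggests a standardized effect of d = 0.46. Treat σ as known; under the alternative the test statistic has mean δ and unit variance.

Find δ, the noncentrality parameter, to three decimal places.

δ = d·√(n/2) = 0.46 × √(248/2) = 5.1223

δ ≈ 5.122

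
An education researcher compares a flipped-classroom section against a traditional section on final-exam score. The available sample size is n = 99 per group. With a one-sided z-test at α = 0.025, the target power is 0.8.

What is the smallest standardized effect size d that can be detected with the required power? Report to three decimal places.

Need Φ(δ − 1.960) = 0.8, so δ = 1.960 + 0.842 = 2.802.
δ = d·√(n/2) ⇒ d = δ/√(n/2) = 2.802/√(99/2) = 0.3982.

d ≈ 0.398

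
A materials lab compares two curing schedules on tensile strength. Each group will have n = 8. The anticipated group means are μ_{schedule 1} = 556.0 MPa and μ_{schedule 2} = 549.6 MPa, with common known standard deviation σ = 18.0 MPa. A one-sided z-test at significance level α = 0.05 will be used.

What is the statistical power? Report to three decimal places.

Power ≈ 0.175

Standardized effect: d = |μ_{schedule 1} − μ_{schedule 2}| / σ = |556.0 − 549.6| / 18.0 = 0.3556
Noncentrality parameter: δ = d·√(n/2) = 0.3556 × √(8/2) = 0.7111
Critical value for a one-sided test at α = 0.05: z_α = 1.645.
Power = P(Z > 1.645 − δ) = Φ(-0.934) = 0.1752.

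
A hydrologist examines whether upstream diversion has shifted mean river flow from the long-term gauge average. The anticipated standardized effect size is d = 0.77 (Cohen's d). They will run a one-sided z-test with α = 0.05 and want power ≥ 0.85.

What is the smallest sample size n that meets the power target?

n = 13

Set Φ(δ − 1.645) = 0.85; then δ − 1.645 = Φ⁻¹(0.85) = 1.036, giving δ = 2.681.
δ = d·√n ⇒ n = (δ/d)² = (2.681 / 0.77)² = 12.13.
Round up to the next whole unit.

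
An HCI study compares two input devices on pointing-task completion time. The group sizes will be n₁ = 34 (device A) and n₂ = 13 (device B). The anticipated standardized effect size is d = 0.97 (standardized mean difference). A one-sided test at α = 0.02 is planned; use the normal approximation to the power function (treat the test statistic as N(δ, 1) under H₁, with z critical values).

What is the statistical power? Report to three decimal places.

Noncentrality parameter: δ = d / √(1/n₁ + 1/n₂) = 0.97 / √(1/34 + 1/13) = 2.9746
Critical value for a one-sided test at α = 0.02: z_α = 2.054.
Power = P(Z > 2.054 − δ) = Φ(0.921) = 0.8214.

Power ≈ 0.821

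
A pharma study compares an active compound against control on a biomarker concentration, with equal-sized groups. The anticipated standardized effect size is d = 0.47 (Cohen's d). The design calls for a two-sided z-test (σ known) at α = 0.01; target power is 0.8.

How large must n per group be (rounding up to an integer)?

n = 106 per group

For power 0.8 need Φ(δ − z_{0.005}) = 0.8, so δ = z_{0.005} + z_{0.20} = 2.576 + 0.842 = 3.417.
(The Φ(−δ − z_{α/2}) term is vanishingly small for δ > 0 and is dropped in the standard sample-size formula.)
δ = d·√(n/2) ⇒ n = 2(δ/d)² = 2 × (3.417 / 0.47)² = 105.74.
Round up to the next whole unit.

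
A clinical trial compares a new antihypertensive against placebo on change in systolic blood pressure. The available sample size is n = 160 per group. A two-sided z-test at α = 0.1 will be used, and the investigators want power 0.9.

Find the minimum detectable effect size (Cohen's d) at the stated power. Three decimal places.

d ≈ 0.327

Need Φ(δ − 1.645) = 0.9, so δ = 1.645 + 1.282 = 2.926.
(The second rejection-region term Φ(−δ − z_{α/2}) is negligible and dropped.)
δ = d·√(n/2) ⇒ d = δ/√(n/2) = 2.926/√(160/2) = 0.3272.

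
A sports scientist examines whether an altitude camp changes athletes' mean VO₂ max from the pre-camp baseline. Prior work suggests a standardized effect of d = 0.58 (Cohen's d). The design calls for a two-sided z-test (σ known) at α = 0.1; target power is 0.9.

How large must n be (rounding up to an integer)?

Set Φ(δ − 1.645) = 0.9; then δ − 1.645 = Φ⁻¹(0.9) = 1.282, giving δ = 2.926.
(Ignoring the negligible lower-tail rejection probability gives the usual closed-form inversion.)
δ = d·√n ⇒ n = (δ/d)² = (2.926 / 0.58)² = 25.46.
Rounding up, n = 26.

n = 26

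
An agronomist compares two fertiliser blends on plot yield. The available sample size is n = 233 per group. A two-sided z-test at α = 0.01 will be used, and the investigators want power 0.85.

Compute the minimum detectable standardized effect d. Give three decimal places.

Required noncentrality: δ = z_{0.005} + z_{0.15} = 2.576 + 1.036 = 3.612.
(Lower-tail contribution to power is negligible for δ > 0.)
δ = d·√(n/2) ⇒ d = δ/√(n/2) = 3.612/√(233/2) = 0.3347.

d ≈ 0.335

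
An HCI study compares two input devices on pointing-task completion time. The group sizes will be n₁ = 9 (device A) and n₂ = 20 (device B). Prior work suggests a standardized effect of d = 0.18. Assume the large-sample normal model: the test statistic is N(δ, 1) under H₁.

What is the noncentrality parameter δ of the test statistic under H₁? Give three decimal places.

δ = d / √(1/n₁ + 1/n₂) = 0.18 / √(1/9 + 1/20) = 0.4484

δ ≈ 0.448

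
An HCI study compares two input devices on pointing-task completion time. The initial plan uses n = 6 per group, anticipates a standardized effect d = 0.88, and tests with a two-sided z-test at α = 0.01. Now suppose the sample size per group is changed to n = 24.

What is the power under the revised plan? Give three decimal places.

With n = 24 per group: δ = d·√(n/2) = 0.88 × √(24/2) = 3.0484. Critical value z_{0.005} = 2.576.
Revised power = Φ(δ − 2.576) + Φ(−δ − 2.576) = Φ(0.473) + Φ(-5.624) = 0.6817 + 0.0000 = 0.6817.

Power ≈ 0.682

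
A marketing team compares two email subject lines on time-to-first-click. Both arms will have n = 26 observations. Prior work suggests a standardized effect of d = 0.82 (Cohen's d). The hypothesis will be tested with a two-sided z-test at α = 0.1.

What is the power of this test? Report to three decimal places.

Noncentrality parameter: δ = d·√(n/2) = 0.82 × √(26/2) = 2.9566
Critical value for a two-sided test at α = 0.1: z_{α/2} = 1.645.
Power = Φ(δ − 1.645) + Φ(−δ − 1.645) = Φ(1.312) + Φ(-4.601) = 0.9052 + 0.0000 = 0.9052.

Power ≈ 0.905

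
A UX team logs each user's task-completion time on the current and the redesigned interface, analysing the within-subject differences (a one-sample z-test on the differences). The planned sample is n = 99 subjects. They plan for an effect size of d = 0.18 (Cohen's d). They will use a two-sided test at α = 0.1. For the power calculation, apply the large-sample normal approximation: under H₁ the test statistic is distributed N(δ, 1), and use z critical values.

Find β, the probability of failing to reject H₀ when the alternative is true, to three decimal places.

β ≈ 0.442

Noncentrality parameter: λ = d·√n = 0.18 × √99 = 1.7910
Two-sided α = 0.1 → critical value z_{0.05} = 1.645.
Power = Φ(λ − 1.645) + Φ(−λ − 1.645) = Φ(0.146) + Φ(-3.436) = 0.5581 + 0.0003 = 0.5584.
Type II error: β = 1 − power = 1 − 0.5584 = 0.4416.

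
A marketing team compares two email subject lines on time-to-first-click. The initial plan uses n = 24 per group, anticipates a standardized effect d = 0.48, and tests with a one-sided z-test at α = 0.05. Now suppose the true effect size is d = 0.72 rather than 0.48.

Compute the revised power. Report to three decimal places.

With d = 0.72: δ = d·√(n/2) = 0.72 × √(24/2) = 2.4942. Critical value z_{0.05} = 1.645.
Revised power = P(Z > 1.645 − δ) = Φ(0.849) = 0.8021.

Power ≈ 0.802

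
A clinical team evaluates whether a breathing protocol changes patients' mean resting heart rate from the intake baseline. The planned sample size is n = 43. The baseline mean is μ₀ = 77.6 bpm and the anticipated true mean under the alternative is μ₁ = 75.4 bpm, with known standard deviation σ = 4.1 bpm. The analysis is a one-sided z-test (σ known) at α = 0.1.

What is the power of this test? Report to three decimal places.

Standardized effect: d = |μ₁ − μ₀| / σ = |75.4 − 77.6| / 4.1 = 0.5366
Noncentrality parameter: δ = d·√n = 0.5366 × √43 = 3.5186
One-sided α = 0.1 → critical value z_{0.1} = 1.282.
Power = Φ(δ − 1.282) = Φ(2.237) = 0.9874.

Power ≈ 0.987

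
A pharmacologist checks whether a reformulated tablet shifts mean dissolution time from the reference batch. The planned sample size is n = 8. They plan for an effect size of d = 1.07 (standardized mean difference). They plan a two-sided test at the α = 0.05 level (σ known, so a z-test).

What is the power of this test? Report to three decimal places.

Noncentrality parameter: δ = d·√n = 1.07 × √8 = 3.0264
Two-sided α = 0.05 → critical value z_{0.025} = 1.960.
Power = Φ(δ − 1.960) + Φ(−δ − 1.960) = Φ(1.066) + Φ(-4.986) = 0.8569 + 0.0000 = 0.8569.

Power ≈ 0.857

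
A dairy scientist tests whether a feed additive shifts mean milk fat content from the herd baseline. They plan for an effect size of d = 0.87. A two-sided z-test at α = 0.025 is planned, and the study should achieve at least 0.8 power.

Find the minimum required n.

n = 13

Set Φ(δ − 2.241) = 0.8; then δ − 2.241 = Φ⁻¹(0.8) = 0.842, giving δ = 3.083.
(The Φ(−δ − z_{α/2}) term is vanishingly small for δ > 0 and is dropped in the standard sample-size formula.)
δ = d·√n ⇒ n = (δ/d)² = (3.083 / 0.87)² = 12.56.
Rounding up, n = 13.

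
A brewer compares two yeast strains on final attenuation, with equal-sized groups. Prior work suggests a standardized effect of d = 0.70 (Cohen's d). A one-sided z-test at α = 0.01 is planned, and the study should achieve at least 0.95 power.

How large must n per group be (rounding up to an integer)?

Set Φ(δ − 2.326) = 0.95; then δ − 2.326 = Φ⁻¹(0.95) = 1.645, giving δ = 3.971.
δ = d·√(n/2) ⇒ n = 2(δ/d)² = 2 × (3.971 / 0.70)² = 64.37.
Rounding up, n = 65 per group.

n = 65 per group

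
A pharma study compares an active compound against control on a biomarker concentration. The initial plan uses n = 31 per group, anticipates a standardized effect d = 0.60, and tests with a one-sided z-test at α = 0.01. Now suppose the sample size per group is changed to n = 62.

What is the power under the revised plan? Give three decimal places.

Power ≈ 0.845

With n = 62 per group: δ = d·√(n/2) = 0.60 × √(62/2) = 3.3407. Critical value z_{0.01} = 2.326.
Revised power = P(Z > 2.326 − δ) = Φ(1.014) = 0.8448.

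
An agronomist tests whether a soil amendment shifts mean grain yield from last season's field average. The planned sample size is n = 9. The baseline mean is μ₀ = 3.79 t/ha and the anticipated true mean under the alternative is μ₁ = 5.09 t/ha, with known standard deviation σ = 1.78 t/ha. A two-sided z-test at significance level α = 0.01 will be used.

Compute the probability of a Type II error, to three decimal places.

Standardized effect: d = |μ₁ − μ₀| / σ = |5.09 − 3.79| / 1.78 = 0.7303
Noncentrality parameter: δ = d·√n = 0.7303 × √9 = 2.1910
Critical value for a two-sided test at α = 0.01: z_{α/2} = 2.576.
Power = Φ(δ − 2.576) + Φ(−δ − 2.576) = Φ(-0.385) + Φ(-4.767) = 0.3502 + 0.0000 = 0.3502.
Type II error: β = 1 − power = 1 − 0.3502 = 0.6498.

β ≈ 0.650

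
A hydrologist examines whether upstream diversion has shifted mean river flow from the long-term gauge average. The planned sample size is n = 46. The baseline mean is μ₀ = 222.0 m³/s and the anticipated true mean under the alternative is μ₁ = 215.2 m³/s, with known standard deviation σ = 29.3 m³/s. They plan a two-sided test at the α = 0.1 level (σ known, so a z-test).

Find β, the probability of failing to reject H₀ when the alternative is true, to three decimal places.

Standardized effect: d = |μ₁ − μ₀| / σ = |215.2 − 222.0| / 29.3 = 0.2321
Noncentrality parameter: δ = d·√n = 0.2321 × √46 = 1.5741
Critical value for a two-sided test at α = 0.1: z_{α/2} = 1.645.
Power = Φ(δ − 1.645) + Φ(−δ − 1.645) = Φ(-0.071) + Φ(-3.219) = 0.4718 + 0.0006 = 0.4724.
Type II error: β = 1 − power = 1 − 0.4724 = 0.5276.

β ≈ 0.528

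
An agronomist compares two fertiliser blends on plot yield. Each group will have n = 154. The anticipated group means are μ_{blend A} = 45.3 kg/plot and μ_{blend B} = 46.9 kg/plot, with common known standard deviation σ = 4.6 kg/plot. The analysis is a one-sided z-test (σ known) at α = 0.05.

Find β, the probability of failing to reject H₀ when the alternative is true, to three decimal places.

Standardized effect: d = |μ_{blend A} − μ_{blend B}| / σ = |45.3 − 46.9| / 4.6 = 0.3478
Noncentrality parameter: δ = d·√(n/2) = 0.3478 × √(154/2) = 3.0522
Critical value for a one-sided test at α = 0.05: z_α = 1.645.
Power = P(Z > 1.645 − δ) = Φ(1.407) = 0.9203.
Type II error: β = 1 − power = 1 − 0.9203 = 0.0797.

β ≈ 0.080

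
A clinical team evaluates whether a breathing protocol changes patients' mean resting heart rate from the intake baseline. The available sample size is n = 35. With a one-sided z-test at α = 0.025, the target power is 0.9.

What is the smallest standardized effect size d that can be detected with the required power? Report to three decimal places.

Required noncentrality: δ = z_{0.025} + z_{0.10} = 1.960 + 1.282 = 3.242.
δ = d·√n ⇒ d = δ/√n = 3.242/√35 = 0.5479.

d ≈ 0.548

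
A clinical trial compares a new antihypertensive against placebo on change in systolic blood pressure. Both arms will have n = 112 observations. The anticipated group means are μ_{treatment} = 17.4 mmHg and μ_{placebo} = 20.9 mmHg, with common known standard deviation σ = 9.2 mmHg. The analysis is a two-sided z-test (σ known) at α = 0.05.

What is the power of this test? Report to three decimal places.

Power ≈ 0.812

Standardized effect: d = |μ_{treatment} − μ_{placebo}| / σ = |17.4 − 20.9| / 9.2 = 0.3804
Noncentrality parameter: δ = d·√(n/2) = 0.3804 × √(112/2) = 2.8469
Two-sided α = 0.05 → critical value z_{0.025} = 1.960.
Power = Φ(δ − 1.960) + Φ(−δ − 1.960) = Φ(0.887) + Φ(-4.807) = 0.8124 + 0.0000 = 0.8124.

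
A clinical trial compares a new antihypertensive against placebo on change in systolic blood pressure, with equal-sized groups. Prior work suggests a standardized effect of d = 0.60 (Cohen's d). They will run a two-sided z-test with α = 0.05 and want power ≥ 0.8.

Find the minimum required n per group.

n = 44 per group

Set Φ(δ − 1.960) = 0.8; then δ − 1.960 = Φ⁻¹(0.8) = 0.842, giving δ = 2.802.
(For δ > 0 the lower-tail rejection region contributes negligibly to power, so the one-term inversion is standard.)
δ = d·√(n/2) ⇒ n = 2(δ/d)² = 2 × (2.802 / 0.60)² = 43.60.
Round up to the next whole unit.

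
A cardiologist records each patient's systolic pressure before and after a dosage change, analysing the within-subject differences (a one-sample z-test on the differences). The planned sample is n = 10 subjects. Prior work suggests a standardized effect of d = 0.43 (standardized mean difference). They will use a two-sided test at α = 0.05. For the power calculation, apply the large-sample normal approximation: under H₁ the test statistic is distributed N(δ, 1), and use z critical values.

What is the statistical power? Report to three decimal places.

Noncentrality parameter: δ = d·√n = 0.43 × √10 = 1.3598
Critical value for a two-sided test at α = 0.05: z_{α/2} = 1.960.
Power = Φ(δ − 1.960) + Φ(−δ − 1.960) = Φ(-0.600) + Φ(-3.320) = 0.2742 + 0.0005 = 0.2746.

Power ≈ 0.275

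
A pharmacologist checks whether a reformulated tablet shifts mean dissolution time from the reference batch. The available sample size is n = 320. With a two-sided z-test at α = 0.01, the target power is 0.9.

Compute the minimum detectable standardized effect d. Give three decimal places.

Required noncentrality: δ = z_{0.005} + z_{0.10} = 2.576 + 1.282 = 3.857.
(The second rejection-region term Φ(−δ − z_{α/2}) is negligible and dropped.)
δ = d·√n ⇒ d = δ/√n = 3.857/√320 = 0.2156.

d ≈ 0.216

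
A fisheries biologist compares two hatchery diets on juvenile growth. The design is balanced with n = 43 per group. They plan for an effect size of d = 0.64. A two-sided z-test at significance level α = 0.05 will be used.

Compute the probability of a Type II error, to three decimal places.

Noncentrality parameter: δ = d·√(n/2) = 0.64 × √(43/2) = 2.9676
Two-sided α = 0.05 → critical value z_{0.025} = 1.960.
Power = Φ(δ − 1.960) + Φ(−δ − 1.960) = Φ(1.008) + Φ(-4.928) = 0.8432 + 0.0000 = 0.8432.
Type II error: β = 1 − power = 1 − 0.8432 = 0.1568.

β ≈ 0.157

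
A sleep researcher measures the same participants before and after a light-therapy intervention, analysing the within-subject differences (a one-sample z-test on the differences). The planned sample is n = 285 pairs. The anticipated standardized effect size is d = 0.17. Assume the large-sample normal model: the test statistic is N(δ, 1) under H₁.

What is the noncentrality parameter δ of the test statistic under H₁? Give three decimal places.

δ ≈ 2.870

δ = d·√n = 0.17 × √285 = 2.8699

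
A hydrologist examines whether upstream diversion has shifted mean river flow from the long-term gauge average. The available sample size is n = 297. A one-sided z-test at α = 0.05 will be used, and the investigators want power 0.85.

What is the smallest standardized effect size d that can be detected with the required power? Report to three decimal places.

Need Φ(δ − 1.645) = 0.85, so δ = 1.645 + 1.036 = 2.681.
δ = d·√n ⇒ d = δ/√n = 2.681/√297 = 0.1556.

d ≈ 0.156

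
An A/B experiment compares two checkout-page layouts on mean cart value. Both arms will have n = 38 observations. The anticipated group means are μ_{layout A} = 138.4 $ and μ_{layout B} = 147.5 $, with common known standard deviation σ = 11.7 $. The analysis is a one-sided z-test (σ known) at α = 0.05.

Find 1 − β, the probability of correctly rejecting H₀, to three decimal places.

Power ≈ 0.960

Standardized effect: d = |μ_{layout A} − μ_{layout B}| / σ = |138.4 − 147.5| / 11.7 = 0.7778
Noncentrality parameter: δ = d·√(n/2) = 0.7778 × √(38/2) = 3.3903
Critical value for a one-sided test at α = 0.05: z_α = 1.645.
Power = P(Z > 1.645 − δ) = Φ(1.745) = 0.9595.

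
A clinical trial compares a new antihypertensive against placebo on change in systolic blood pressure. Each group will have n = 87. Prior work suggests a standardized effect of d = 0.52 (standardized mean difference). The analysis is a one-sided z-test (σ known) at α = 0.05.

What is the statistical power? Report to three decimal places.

Noncentrality parameter: δ = d·√(n/2) = 0.52 × √(87/2) = 3.4296
Critical value for a one-sided test at α = 0.05: z_α = 1.645.
Power = Φ(δ − 1.645) = Φ(1.785) = 0.9629.

Power ≈ 0.963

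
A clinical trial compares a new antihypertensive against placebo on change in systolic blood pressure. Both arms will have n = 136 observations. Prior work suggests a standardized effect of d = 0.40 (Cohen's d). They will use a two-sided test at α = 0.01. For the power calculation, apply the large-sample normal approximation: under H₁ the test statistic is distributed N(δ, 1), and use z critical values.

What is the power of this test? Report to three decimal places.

Power ≈ 0.765

Noncentrality parameter: δ = d·√(n/2) = 0.40 × √(136/2) = 3.2985
Critical value for a two-sided test at α = 0.01: z_{α/2} = 2.576.
Power = Φ(δ − 2.576) + Φ(−δ − 2.576) = Φ(0.723) + Φ(-5.874) = 0.7651 + 0.0000 = 0.7651.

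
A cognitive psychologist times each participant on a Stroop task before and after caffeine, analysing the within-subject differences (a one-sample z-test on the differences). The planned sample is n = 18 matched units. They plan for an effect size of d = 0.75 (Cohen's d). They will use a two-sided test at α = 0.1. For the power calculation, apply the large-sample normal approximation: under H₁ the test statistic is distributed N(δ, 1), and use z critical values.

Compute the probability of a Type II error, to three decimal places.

Noncentrality parameter: δ = d·√n = 0.75 × √18 = 3.1820
Two-sided α = 0.1 → critical value z_{0.05} = 1.645.
Power = Φ(δ − 1.645) + Φ(−δ − 1.645) = Φ(1.537) + Φ(-4.827) = 0.9379 + 0.0000 = 0.9379.
Type II error: β = 1 − power = 1 − 0.9379 = 0.0621.

β ≈ 0.062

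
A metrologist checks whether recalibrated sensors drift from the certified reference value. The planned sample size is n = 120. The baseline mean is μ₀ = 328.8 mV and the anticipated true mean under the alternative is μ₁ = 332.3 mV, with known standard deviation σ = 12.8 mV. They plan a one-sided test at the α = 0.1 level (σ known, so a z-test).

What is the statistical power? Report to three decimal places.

Standardized effect: d = |μ₁ − μ₀| / σ = |332.3 − 328.8| / 12.8 = 0.2734
Noncentrality parameter: δ = d·√n = 0.2734 × √120 = 2.9954
Critical value for a one-sided test at α = 0.1: z_α = 1.282.
Power = Φ(δ − 1.282) = Φ(1.714) = 0.9567.

Power ≈ 0.957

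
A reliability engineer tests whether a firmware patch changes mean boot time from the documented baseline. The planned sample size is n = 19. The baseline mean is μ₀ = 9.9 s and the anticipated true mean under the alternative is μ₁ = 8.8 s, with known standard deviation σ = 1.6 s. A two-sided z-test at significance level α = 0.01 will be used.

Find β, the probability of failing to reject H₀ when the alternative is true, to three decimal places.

Standardized effect: d = |μ₁ − μ₀| / σ = |8.8 − 9.9| / 1.6 = 0.6875
Noncentrality parameter: δ = d·√n = 0.6875 × √19 = 2.9967
Two-sided α = 0.01 → critical value z_{0.005} = 2.576.
Power = Φ(δ − 2.576) + Φ(−δ − 2.576) = Φ(0.421) + Φ(-5.573) = 0.6631 + 0.0000 = 0.6631.
Type II error: β = 1 − power = 1 − 0.6631 = 0.3369.

β ≈ 0.337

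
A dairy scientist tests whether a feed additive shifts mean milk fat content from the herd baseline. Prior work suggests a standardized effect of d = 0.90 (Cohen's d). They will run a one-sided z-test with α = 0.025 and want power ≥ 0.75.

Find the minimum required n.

n = 9

Set Φ(δ − 1.960) = 0.75; then δ − 1.960 = Φ⁻¹(0.75) = 0.674, giving δ = 2.634.
δ = d·√n ⇒ n = (δ/d)² = (2.634 / 0.90)² = 8.57.
Round up to the next whole unit.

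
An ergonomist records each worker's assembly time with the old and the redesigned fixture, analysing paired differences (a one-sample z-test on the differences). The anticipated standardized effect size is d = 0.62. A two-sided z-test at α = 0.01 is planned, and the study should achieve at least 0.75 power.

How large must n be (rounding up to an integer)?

Set Φ(δ − 2.576) = 0.75; then δ − 2.576 = Φ⁻¹(0.75) = 0.674, giving δ = 3.250.
(The Φ(−δ − z_{α/2}) term is vanishingly small for δ > 0 and is dropped in the standard sample-size formula.)
δ = d·√n ⇒ n = (δ/d)² = (3.250 / 0.62)² = 27.48.
Round up to the next whole unit.

n = 28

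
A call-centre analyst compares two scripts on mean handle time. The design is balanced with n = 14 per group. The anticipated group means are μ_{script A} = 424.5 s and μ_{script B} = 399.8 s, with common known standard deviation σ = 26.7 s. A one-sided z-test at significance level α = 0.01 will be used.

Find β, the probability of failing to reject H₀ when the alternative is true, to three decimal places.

β ≈ 0.452

Standardized effect: d = |μ_{script A} − μ_{script B}| / σ = |424.5 − 399.8| / 26.7 = 0.9251
Noncentrality parameter: λ = d·√(n/2) = 0.9251 × √(14/2) = 2.4476
One-sided α = 0.01 → critical value z_{0.01} = 2.326.
Power = Φ(λ − 2.326) = Φ(0.121) = 0.5482.
Type II error: β = 1 − power = 1 − 0.5482 = 0.4518.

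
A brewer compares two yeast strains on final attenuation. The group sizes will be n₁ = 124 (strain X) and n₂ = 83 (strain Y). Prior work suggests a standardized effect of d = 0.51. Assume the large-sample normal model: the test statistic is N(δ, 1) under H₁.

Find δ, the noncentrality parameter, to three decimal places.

δ ≈ 3.596

δ = d / √(1/n₁ + 1/n₂) = 0.51 / √(1/124 + 1/83) = 3.5961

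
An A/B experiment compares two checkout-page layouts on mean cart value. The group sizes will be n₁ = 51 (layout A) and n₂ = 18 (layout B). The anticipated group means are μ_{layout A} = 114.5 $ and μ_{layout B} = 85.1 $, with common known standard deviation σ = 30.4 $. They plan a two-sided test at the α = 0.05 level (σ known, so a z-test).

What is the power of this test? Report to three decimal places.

Standardized effect: d = |μ_{layout A} − μ_{layout B}| / σ = |114.5 − 85.1| / 30.4 = 0.9671
Noncentrality parameter: δ = d / √(1/n₁ + 1/n₂) = 0.9671 / √(1/51 + 1/18) = 3.5275
Critical value for a two-sided test at α = 0.05: z_{α/2} = 1.960.
Power = Φ(δ − 1.960) + Φ(−δ − 1.960) = Φ(1.568) + Φ(-5.487) = 0.9415 + 0.0000 = 0.9415.

Power ≈ 0.942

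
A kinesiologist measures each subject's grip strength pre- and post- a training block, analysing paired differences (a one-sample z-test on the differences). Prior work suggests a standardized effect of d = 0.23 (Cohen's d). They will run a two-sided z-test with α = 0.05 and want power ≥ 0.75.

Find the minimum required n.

n = 132

Set Φ(δ − 1.960) = 0.75; then δ − 1.960 = Φ⁻¹(0.75) = 0.674, giving δ = 2.634.
(For δ > 0 the lower-tail rejection region contributes negligibly to power, so the one-term inversion is standard.)
δ = d·√n ⇒ n = (δ/d)² = (2.634 / 0.23)² = 131.20.
Rounding up, n = 132.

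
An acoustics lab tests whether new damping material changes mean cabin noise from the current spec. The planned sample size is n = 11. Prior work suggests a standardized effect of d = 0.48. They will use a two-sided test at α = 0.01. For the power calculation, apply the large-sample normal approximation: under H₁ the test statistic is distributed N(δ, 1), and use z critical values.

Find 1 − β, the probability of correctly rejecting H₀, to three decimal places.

Noncentrality parameter: δ = d·√n = 0.48 × √11 = 1.5920
Critical value for a two-sided test at α = 0.01: z_{α/2} = 2.576.
Power = Φ(δ − 2.576) + Φ(−δ − 2.576) = Φ(-0.984) + Φ(-4.168) = 0.1626 + 0.0000 = 0.1626.

Power ≈ 0.163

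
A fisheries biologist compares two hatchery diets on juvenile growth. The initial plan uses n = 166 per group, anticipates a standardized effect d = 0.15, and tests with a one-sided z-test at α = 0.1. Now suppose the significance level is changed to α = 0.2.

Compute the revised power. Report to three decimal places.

δ = d·√(n/2) = 0.15 × √(166/2) = 1.3666 (unchanged). New critical value: z_{0.2} = 0.842.
Revised power = Φ(δ − 0.842) = Φ(0.525) = 0.7002.

Power ≈ 0.700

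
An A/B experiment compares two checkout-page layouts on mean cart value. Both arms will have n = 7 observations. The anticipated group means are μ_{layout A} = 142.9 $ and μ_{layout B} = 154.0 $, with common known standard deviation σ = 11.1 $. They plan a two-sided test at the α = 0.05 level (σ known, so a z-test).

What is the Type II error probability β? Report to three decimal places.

Standardized effect: d = |μ_{layout A} − μ_{layout B}| / σ = |142.9 − 154.0| / 11.1 = 1.0000
Noncentrality parameter: δ = d·√(n/2) = 1.0000 × √(7/2) = 1.8708
Two-sided α = 0.05 → critical value z_{0.025} = 1.960.
Power = Φ(δ − 1.960) + Φ(−δ − 1.960) = Φ(-0.089) + Φ(-3.831) = 0.4645 + 0.0001 = 0.4646.
Type II error: β = 1 − power = 1 − 0.4646 = 0.5354.

β ≈ 0.535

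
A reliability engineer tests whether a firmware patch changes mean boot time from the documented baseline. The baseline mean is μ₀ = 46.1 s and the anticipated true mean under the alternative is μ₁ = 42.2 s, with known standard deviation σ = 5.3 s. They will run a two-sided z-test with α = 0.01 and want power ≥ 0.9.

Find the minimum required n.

Standardized effect: d = |μ₁ − μ₀| / σ = |42.2 − 46.1| / 5.3 = 0.7358
For power 0.9 need Φ(δ − z_{0.005}) = 0.9, so δ = z_{0.005} + z_{0.10} = 2.576 + 1.282 = 3.857.
(Ignoring the negligible lower-tail rejection probability gives the usual closed-form inversion.)
δ = d·√n ⇒ n = (δ/d)² = (3.857 / 0.7358)² = 27.48.
Round up to the next whole unit.

n = 28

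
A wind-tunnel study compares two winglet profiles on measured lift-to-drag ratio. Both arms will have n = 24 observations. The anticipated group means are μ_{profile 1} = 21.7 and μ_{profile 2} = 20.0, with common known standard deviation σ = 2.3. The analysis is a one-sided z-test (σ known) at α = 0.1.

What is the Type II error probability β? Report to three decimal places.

Standardized effect: d = |μ_{profile 1} − μ_{profile 2}| / σ = |21.7 − 20.0| / 2.3 = 0.7391
Noncentrality parameter: δ = d·√(n/2) = 0.7391 × √(24/2) = 2.5604
One-sided α = 0.1 → critical value z_{0.1} = 1.282.
Power = P(Z > 1.282 − δ) = Φ(1.279) = 0.8995.
Type II error: β = 1 − power = 1 − 0.8995 = 0.1005.

β ≈ 0.100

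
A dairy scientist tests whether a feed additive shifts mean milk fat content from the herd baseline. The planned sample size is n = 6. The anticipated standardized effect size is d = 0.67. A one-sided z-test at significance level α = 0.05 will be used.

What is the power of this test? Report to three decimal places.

Noncentrality parameter: δ = d·√n = 0.67 × √6 = 1.6412
One-sided α = 0.05 → critical value z_{0.05} = 1.645.
Power = P(Z > 1.645 − δ) = Φ(-0.004) = 0.4985.

Power ≈ 0.499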